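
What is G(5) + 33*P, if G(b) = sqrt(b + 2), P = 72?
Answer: 2376 + sqrt(7) ≈ 2378.6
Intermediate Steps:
G(b) = sqrt(2 + b)
G(5) + 33*P = sqrt(2 + 5) + 33*72 = sqrt(7) + 2376 = 2376 + sqrt(7)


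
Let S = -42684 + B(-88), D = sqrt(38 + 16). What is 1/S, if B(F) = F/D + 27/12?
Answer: -18438516/786988068331 + 2112*sqrt(6)/786988068331 ≈ -2.3423e-5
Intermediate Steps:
D = 3*sqrt(6) (D = sqrt(54) = 3*sqrt(6) ≈ 7.3485)
B(F) = 9/4 + F*sqrt(6)/18 (B(F) = F/((3*sqrt(6))) + 27/12 = F*(sqrt(6)/18) + 27*(1/12) = F*sqrt(6)/18 + 9/4 = 9/4 + F*sqrt(6)/18)
S = -170727/4 - 44*sqrt(6)/9 (S = -42684 + (9/4 + (1/18)*(-88)*sqrt(6)) = -42684 + (9/4 - 44*sqrt(6)/9) = -170727/4 - 44*sqrt(6)/9 ≈ -42694.)
1/S = 1/(-170727/4 - 44*sqrt(6)/9)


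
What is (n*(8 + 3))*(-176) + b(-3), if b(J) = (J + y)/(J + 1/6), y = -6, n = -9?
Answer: 296262/17 ≈ 17427.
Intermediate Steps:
b(J) = (-6 + J)/(⅙ + J) (b(J) = (J - 6)/(J + 1/6) = (-6 + J)/(J + ⅙) = (-6 + J)/(⅙ + J))
(n*(8 + 3))*(-176) + b(-3) = -9*(8 + 3)*(-176) + 6*(-6 - 3)/(1 + 6*(-3)) = -9*11*(-176) + 6*(-9)/(1 - 18) = -99*(-176) + 6*(-9)/(-17) = 17424 + 6*(-1/17)*(-9) = 17424 + 54/17 = 296262/17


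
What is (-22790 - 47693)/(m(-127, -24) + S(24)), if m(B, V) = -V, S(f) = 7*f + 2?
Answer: -70483/194 ≈ -363.31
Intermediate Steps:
S(f) = 2 + 7*f
(-22790 - 47693)/(m(-127, -24) + S(24)) = (-22790 - 47693)/(-1*(-24) + (2 + 7*24)) = -70483/(24 + (2 + 168)) = -70483/(24 + 170) = -70483/194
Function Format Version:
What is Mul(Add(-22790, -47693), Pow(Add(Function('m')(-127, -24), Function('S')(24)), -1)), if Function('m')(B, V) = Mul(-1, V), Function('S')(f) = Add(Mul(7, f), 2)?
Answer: Rational(-70483, 194) ≈ -363.31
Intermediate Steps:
Function('S')(f) = Add(2, Mul(7, f))
Mul(Add(-22790, -47693), Pow(Add(Function('m')(-127, -24), Function('S')(24)), -1)) = Mul(Add(-22790, -47693), Pow(Add(Mul(-1, -24), Add(2, Mul(7, 24))), -1)) = Mul(-70483, Pow(Add(24, Add(2, 168)), -1)) = Mul(-70483, Pow(Add(24, 170), -1)) = Mul(-70483, Pow(194, -1)) = Mul(-70483, Rational(1, 194)) = Rational(-70483, 194)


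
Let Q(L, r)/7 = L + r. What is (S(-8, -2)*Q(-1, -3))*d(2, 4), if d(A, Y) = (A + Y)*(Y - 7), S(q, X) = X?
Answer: -1008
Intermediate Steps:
Q(L, r) = 7*L + 7*r (Q(L, r) = 7*(L + r) = 7*L + 7*r)
d(A, Y) = (-7 + Y)*(A + Y) (d(A, Y) = (A + Y)*(-7 + Y) = (-7 + Y)*(A + Y))
(S(-8, -2)*Q(-1, -3))*d(2, 4) = (-2*(7*(-1) + 7*(-3)))*(4² - 7*2 - 7*4 + 2*4) = (-2*(-7 - 21))*(16 - 14 - 28 + 8) = -2*(-28)*(-18) = 56*(-18) = -1008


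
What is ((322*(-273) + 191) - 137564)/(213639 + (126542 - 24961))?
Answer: -225279/315220 ≈ -0.71467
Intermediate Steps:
((322*(-273) + 191) - 137564)/(213639 + (126542 - 24961)) = ((-87906 + 191) - 137564)/(213639 + 101581) = (-87715 - 137564)/315220 = -225279*1/315220 = -225279/315220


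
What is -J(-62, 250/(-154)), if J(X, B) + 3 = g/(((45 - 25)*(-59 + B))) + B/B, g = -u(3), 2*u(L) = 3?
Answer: 124403/62240 ≈ 1.9988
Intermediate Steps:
u(L) = 3/2 (u(L) = (½)*3 = 3/2)
g = -3/2 (g = -1*3/2 = -3/2 ≈ -1.5000)
J(X, B) = -2 - 3/(2*(-1180 + 20*B)) (J(X, B) = -3 + (-3*1/((-59 + B)*(45 - 25))/2 + B/B) = -3 + (-3*1/(20*(-59 + B))/2 + 1) = -3 + (-3/(2*(-1180 + 20*B)) + 1) = -3 + (1 - 3/(2*(-1180 + 20*B))) = -2 - 3/(2*(-1180 + 20*B)))
-J(-62, 250/(-154)) = -(4717 - 20000/(-154))/(40*(-59 + 250/(-154))) = -(4717 - 20000*(-1)/154)/(40*(-59 + 250*(-1/154))) = -(4717 - 80*(-125/77))/(40*(-59 - 125/77)) = -(4717 + 10000/77)/(40*(-4668/77)) = -(-77)*373209/(40*4668*77) = -1*(-124403/62240) = 124403/62240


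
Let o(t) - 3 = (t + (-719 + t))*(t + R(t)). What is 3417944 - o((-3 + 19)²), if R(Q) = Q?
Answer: 3523925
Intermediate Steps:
o(t) = 3 + 2*t*(-719 + 2*t) (o(t) = 3 + (t + (-719 + t))*(t + t) = 3 + (-719 + 2*t)*(2*t) = 3 + 2*t*(-719 + 2*t))
3417944 - o((-3 + 19)²) = 3417944 - (3 - 1438*(-3 + 19)² + 4*((-3 + 19)²)²) = 3417944 - (3 - 1438*16² + 4*(16²)²) = 3417944 - (3 - 1438*256 + 4*256²) = 3417944 - (3 - 368128 + 4*65536) = 3417944 - (3 - 368128 + 262144) = 3417944 - 1*(-105981) = 3417944 + 105981 = 3523925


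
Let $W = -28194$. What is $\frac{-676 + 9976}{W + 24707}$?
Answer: $- \frac{9300}{3487} \approx -2.667$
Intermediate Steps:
$\frac{-676 + 9976}{W + 24707} = \frac{-676 + 9976}{-28194 + 24707} = \frac{9300}{-3487} = 9300 \left(- \frac{1}{3487}\right) = - \frac{9300}{3487}$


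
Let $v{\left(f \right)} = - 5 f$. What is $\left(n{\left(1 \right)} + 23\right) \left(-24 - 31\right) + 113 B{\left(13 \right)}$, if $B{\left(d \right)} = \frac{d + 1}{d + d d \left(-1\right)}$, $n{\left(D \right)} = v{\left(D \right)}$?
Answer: $- \frac{78011}{78} \approx -1000.1$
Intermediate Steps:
$n{\left(D \right)} = - 5 D$
$B{\left(d \right)} = \frac{1 + d}{d - d^{2}}$ ($B{\left(d \right)} = \frac{1 + d}{d + d^{2} \left(-1\right)} = \frac{1 + d}{d - d^{2}}$)
$\left(n{\left(1 \right)} + 23\right) \left(-24 - 31\right) + 113 B{\left(13 \right)} = \left(\left(-5\right) 1 + 23\right) \left(-24 - 31\right) + 113 \frac{-1 - 13}{13 \left(-1 + 13\right)} = \left(-5 + 23\right) \left(-55\right) + 113 \frac{-1 - 13}{13 \cdot 12} = 18 \left(-55\right) + 113 \cdot \frac{1}{13} \cdot \frac{1}{12} \left(-14\right) = -990 + 113 \left(- \frac{7}{78}\right) = -990 - \frac{791}{78} = - \frac{78011}{78}$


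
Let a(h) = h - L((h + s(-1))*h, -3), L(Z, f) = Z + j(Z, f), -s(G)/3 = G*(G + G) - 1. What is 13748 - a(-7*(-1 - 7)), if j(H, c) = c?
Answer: 16657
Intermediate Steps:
s(G) = 3 - 6*G² (s(G) = -3*(G*(G + G) - 1) = -3*(G*(2*G) - 1) = -3*(2*G² - 1) = -3*(-1 + 2*G²) = 3 - 6*G²)
L(Z, f) = Z + f
a(h) = 3 + h - h*(-3 + h) (a(h) = h - ((h + (3 - 6*(-1)²))*h - 3) = h - ((h + (3 - 6*1))*h - 3) = h - ((h + (3 - 6))*h - 3) = h - ((h - 3)*h - 3) = h - ((-3 + h)*h - 3) = h - (h*(-3 + h) - 3) = h - (-3 + h*(-3 + h)) = h + (3 - h*(-3 + h)) = 3 + h - h*(-3 + h))
13748 - a(-7*(-1 - 7)) = 13748 - (3 - 7*(-1 - 7) - (-7*(-1 - 7))*(-3 - 7*(-1 - 7))) = 13748 - (3 - 7*(-8) - (-7*(-8))*(-3 - 7*(-8))) = 13748 - (3 + 56 - 1*56*(-3 + 56)) = 13748 - (3 + 56 - 1*56*53) = 13748 - (3 + 56 - 2968) = 13748 - 1*(-2909) = 13748 + 2909 = 16657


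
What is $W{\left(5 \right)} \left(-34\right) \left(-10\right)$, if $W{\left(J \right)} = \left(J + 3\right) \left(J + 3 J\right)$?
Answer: $54400$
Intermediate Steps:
$W{\left(J \right)} = 4 J \left(3 + J\right)$ ($W{\left(J \right)} = \left(3 + J\right) 4 J = 4 J \left(3 + J\right)$)
$W{\left(5 \right)} \left(-34\right) \left(-10\right) = 4 \cdot 5 \left(3 + 5\right) \left(-34\right) \left(-10\right) = 4 \cdot 5 \cdot 8 \left(-34\right) \left(-10\right) = 160 \left(-34\right) \left(-10\right) = \left(-5440\right) \left(-10\right) = 54400$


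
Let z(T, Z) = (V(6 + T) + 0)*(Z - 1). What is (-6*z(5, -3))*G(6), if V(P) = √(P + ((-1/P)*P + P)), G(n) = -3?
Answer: -72*√21 ≈ -329.95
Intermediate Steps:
V(P) = √(-1 + 2*P) (V(P) = √(P + (-1 + P)) = √(-1 + 2*P))
z(T, Z) = √(11 + 2*T)*(-1 + Z) (z(T, Z) = (√(-1 + 2*(6 + T)) + 0)*(Z - 1) = (√(-1 + (12 + 2*T)) + 0)*(-1 + Z) = (√(11 + 2*T) + 0)*(-1 + Z) = √(11 + 2*T)*(-1 + Z))
(-6*z(5, -3))*G(6) = -6*√(11 + 2*5)*(-1 - 3)*(-3) = -6*√(11 + 10)*(-4)*(-3) = -6*√21*(-4)*(-3) = -(-24)*√21*(-3) = (24*√21)*(-3) = -72*√21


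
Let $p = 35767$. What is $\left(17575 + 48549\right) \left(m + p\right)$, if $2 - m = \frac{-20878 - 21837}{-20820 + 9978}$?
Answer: $\frac{12820279255546}{5421} \approx 2.3649 \cdot 10^{9}$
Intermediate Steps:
$m = - \frac{21031}{10842}$ ($m = 2 - \frac{-20878 - 21837}{-20820 + 9978} = 2 - - \frac{42715}{-10842} = 2 - \left(-42715\right) \left(- \frac{1}{10842}\right) = 2 - \frac{42715}{10842} = - \frac{21031}{10842} \approx -1.9398$)
$\left(17575 + 48549\right) \left(m + p\right) = \left(17575 + 48549\right) \left(- \frac{21031}{10842} + 35767\right) = 66124 \cdot \frac{387764783}{10842} = \frac{12820279255546}{5421}$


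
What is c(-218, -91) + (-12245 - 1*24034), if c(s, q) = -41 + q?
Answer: -36411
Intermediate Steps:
c(-218, -91) + (-12245 - 1*24034) = (-41 - 91) + (-12245 - 1*24034) = -132 + (-12245 - 24034) = -132 - 36279 = -36411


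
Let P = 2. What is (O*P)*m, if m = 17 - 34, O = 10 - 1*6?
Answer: -136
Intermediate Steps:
O = 4 (O = 10 - 6 = 4)
m = -17
(O*P)*m = (4*2)*(-17) = 8*(-17) = -136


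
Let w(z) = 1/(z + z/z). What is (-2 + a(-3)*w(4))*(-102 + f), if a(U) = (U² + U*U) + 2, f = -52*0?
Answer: -204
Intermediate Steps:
w(z) = 1/(1 + z) (w(z) = 1/(z + 1) = 1/(1 + z))
f = 0
a(U) = 2 + 2*U² (a(U) = (U² + U²) + 2 = 2*U² + 2 = 2 + 2*U²)
(-2 + a(-3)*w(4))*(-102 + f) = (-2 + (2 + 2*(-3)²)/(1 + 4))*(-102 + 0) = (-2 + (2 + 2*9)/5)*(-102) = (-2 + (2 + 18)*(⅕))*(-102) = (-2 + 20*(⅕))*(-102) = (-2 + 4)*(-102) = 2*(-102) = -204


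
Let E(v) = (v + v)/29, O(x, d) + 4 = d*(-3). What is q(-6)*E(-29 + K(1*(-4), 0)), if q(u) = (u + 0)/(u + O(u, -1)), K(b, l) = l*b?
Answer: -12/7 ≈ -1.7143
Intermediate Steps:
K(b, l) = b*l
O(x, d) = -4 - 3*d (O(x, d) = -4 + d*(-3) = -4 - 3*d)
q(u) = u/(-1 + u) (q(u) = (u + 0)/(u + (-4 - 3*(-1))) = u/(u + (-4 + 3)) = u/(u - 1) = u/(-1 + u))
E(v) = 2*v/29 (E(v) = (2*v)*(1/29) = 2*v/29)
q(-6)*E(-29 + K(1*(-4), 0)) = (-6/(-1 - 6))*(2*(-29 + (1*(-4))*0)/29) = (-6/(-7))*(2*(-29 - 4*0)/29) = (-6*(-1/7))*(2*(-29 + 0)/29) = 6*((2/29)*(-29))/7 = (6/7)*(-2) = -12/7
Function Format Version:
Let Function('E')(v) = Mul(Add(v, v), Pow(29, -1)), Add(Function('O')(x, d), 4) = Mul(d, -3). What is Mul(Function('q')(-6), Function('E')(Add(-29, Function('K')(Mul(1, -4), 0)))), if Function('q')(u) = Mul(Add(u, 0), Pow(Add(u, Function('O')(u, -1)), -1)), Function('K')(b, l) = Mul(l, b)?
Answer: Rational(-12, 7) ≈ -1.7143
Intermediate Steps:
Function('K')(b, l) = Mul(b, l)
Function('O')(x, d) = Add(-4, Mul(-3, d)) (Function('O')(x, d) = Add(-4, Mul(d, -3)) = Add(-4, Mul(-3, d)))
Function('q')(u) = Mul(u, Pow(Add(-1, u), -1)) (Function('q')(u) = Mul(Add(u, 0), Pow(Add(u, Add(-4, Mul(-3, -1))), -1)) = Mul(u, Pow(Add(u, Add(-4, 3)), -1)) = Mul(u, Pow(Add(u, -1), -1)) = Mul(u, Pow(Add(-1, u), -1)))
Function('E')(v) = Mul(Rational(2, 29), v) (Function('E')(v) = Mul(Mul(2, v), Rational(1, 29)) = Mul(Rational(2, 29), v))
Mul(Function('q')(-6), Function('E')(Add(-29, Function('K')(Mul(1, -4), 0)))) = Mul(Mul(-6, Pow(Add(-1, -6), -1)), Mul(Rational(2, 29), Add(-29, Mul(Mul(1, -4), 0)))) = Mul(Mul(-6, Pow(-7, -1)), Mul(Rational(2, 29), Add(-29, Mul(-4, 0)))) = Mul(Mul(-6, Rational(-1, 7)), Mul(Rational(2, 29), Add(-29, 0))) = Mul(Rational(6, 7), Mul(Rational(2, 29), -29)) = Mul(Rational(6, 7), -2) = Rational(-12, 7)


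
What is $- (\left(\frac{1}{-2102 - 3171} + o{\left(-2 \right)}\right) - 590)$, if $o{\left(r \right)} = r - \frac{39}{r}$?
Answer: $\frac{6037587}{10546} \approx 572.5$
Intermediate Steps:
$- (\left(\frac{1}{-2102 - 3171} + o{\left(-2 \right)}\right) - 590) = - (\left(\frac{1}{-2102 - 3171} - \left(2 + \frac{39}{-2}\right)\right) - 590) = - (\left(\frac{1}{-5273} - - \frac{35}{2}\right) - 590) = - (\left(- \frac{1}{5273} + \left(-2 + \frac{39}{2}\right)\right) - 590) = - (\left(- \frac{1}{5273} + \frac{35}{2}\right) - 590) = - (\frac{184553}{10546} - 590) = \left(-1\right) \left(- \frac{6037587}{10546}\right) = \frac{6037587}{10546}$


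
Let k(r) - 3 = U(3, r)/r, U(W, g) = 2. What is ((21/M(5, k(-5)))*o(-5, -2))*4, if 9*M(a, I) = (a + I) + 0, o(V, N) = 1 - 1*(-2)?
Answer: 5670/19 ≈ 298.42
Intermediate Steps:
o(V, N) = 3 (o(V, N) = 1 + 2 = 3)
k(r) = 3 + 2/r
M(a, I) = I/9 + a/9 (M(a, I) = ((a + I) + 0)/9 = ((I + a) + 0)/9 = (I + a)/9 = I/9 + a/9)
((21/M(5, k(-5)))*o(-5, -2))*4 = ((21/((3 + 2/(-5))/9 + (⅑)*5))*3)*4 = ((21/((3 + 2*(-⅕))/9 + 5/9))*3)*4 = ((21/((3 - ⅖)/9 + 5/9))*3)*4 = ((21/((⅑)*(13/5) + 5/9))*3)*4 = ((21/(13/45 + 5/9))*3)*4 = ((21/(38/45))*3)*4 = ((21*(45/38))*3)*4 = ((945/38)*3)*4 = (2835/38)*4 = 5670/19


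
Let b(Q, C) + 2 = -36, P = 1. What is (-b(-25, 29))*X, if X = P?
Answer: 38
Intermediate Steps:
b(Q, C) = -38 (b(Q, C) = -2 - 36 = -38)
X = 1
(-b(-25, 29))*X = -1*(-38)*1 = 38*1 = 38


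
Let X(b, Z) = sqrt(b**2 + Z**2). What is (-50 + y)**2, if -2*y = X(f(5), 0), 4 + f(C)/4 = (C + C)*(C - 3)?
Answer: 6724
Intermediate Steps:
f(C) = -16 + 8*C*(-3 + C) (f(C) = -16 + 4*((C + C)*(C - 3)) = -16 + 4*((2*C)*(-3 + C)) = -16 + 4*(2*C*(-3 + C)) = -16 + 8*C*(-3 + C))
X(b, Z) = sqrt(Z**2 + b**2)
y = -32 (y = -sqrt(0**2 + (-16 - 24*5 + 8*5**2)**2)/2 = -sqrt(0 + (-16 - 120 + 8*25)**2)/2 = -sqrt(0 + (-16 - 120 + 200)**2)/2 = -sqrt(0 + 64**2)/2 = -sqrt(0 + 4096)/2 = -sqrt(4096)/2 = -1/2*64 = -32)
(-50 + y)**2 = (-50 - 32)**2 = (-82)**2 = 6724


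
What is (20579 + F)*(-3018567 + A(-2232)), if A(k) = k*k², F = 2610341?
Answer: -29262275456806200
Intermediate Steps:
A(k) = k³
(20579 + F)*(-3018567 + A(-2232)) = (20579 + 2610341)*(-3018567 + (-2232)³) = 2630920*(-3018567 - 11119431168) = 2630920*(-11122449735) = -29262275456806200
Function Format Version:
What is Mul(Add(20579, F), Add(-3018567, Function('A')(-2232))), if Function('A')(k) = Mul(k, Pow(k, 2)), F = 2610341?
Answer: -29262275456806200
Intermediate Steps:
Function('A')(k) = Pow(k, 3)
Mul(Add(20579, F), Add(-3018567, Function('A')(-2232))) = Mul(Add(20579, 2610341), Add(-3018567, Pow(-2232, 3))) = Mul(2630920, Add(-3018567, -11119431168)) = Mul(2630920, -11122449735) = -29262275456806200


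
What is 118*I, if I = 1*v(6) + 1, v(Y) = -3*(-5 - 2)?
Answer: 2596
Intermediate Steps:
v(Y) = 21 (v(Y) = -3*(-7) = 21)
I = 22 (I = 1*21 + 1 = 21 + 1 = 22)
118*I = 118*22 = 2596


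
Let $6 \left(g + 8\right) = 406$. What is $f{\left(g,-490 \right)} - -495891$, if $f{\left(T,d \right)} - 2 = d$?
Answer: $495403$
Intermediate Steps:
$g = \frac{179}{3}$ ($g = -8 + \frac{1}{6} \cdot 406 = -8 + \frac{203}{3} = \frac{179}{3} \approx 59.667$)
$f{\left(T,d \right)} = 2 + d$
$f{\left(g,-490 \right)} - -495891 = \left(2 - 490\right) - -495891 = -488 + 495891 = 495403$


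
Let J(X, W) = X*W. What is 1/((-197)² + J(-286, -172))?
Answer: 1/88001 ≈ 1.1364e-5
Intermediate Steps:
J(X, W) = W*X
1/((-197)² + J(-286, -172)) = 1/((-197)² - 172*(-286)) = 1/(38809 + 49192) = 1/88001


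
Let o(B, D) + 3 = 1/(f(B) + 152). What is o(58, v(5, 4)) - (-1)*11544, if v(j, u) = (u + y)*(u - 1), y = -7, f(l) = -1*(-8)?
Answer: 1846561/160 ≈ 11541.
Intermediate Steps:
f(l) = 8
v(j, u) = (-1 + u)*(-7 + u) (v(j, u) = (u - 7)*(u - 1) = (-7 + u)*(-1 + u) = (-1 + u)*(-7 + u))
o(B, D) = -479/160 (o(B, D) = -3 + 1/(8 + 152) = -3 + 1/160 = -479/160)
o(58, v(5, 4)) - (-1)*11544 = -479/160 - (-1)*11544 = -479/160 - 1*(-11544) = -479/160 + 11544 = 1846561/160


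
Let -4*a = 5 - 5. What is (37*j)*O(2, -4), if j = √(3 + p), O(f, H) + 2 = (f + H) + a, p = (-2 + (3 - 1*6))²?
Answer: -296*√7 ≈ -783.14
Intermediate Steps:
a = 0 (a = -(5 - 5)/4 = -¼*0 = 0)
p = 25 (p = (-2 + (3 - 6))² = (-2 - 3)² = (-5)² = 25)
O(f, H) = -2 + H + f (O(f, H) = -2 + ((f + H) + 0) = -2 + ((H + f) + 0) = -2 + (H + f) = -2 + H + f)
j = 2*√7 (j = √(3 + 25) = √28 = 2*√7 ≈ 5.2915)
(37*j)*O(2, -4) = (37*(2*√7))*(-2 - 4 + 2) = (74*√7)*(-4) = -296*√7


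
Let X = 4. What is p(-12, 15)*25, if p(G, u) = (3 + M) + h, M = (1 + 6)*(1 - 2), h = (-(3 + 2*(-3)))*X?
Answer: 200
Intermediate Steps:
h = 12 (h = -(3 + 2*(-3))*4 = -(3 - 6)*4 = -1*(-3)*4 = 3*4 = 12)
M = -7 (M = 7*(-1) = -7)
p(G, u) = 8 (p(G, u) = (3 - 7) + 12 = -4 + 12 = 8)
p(-12, 15)*25 = 8*25 = 200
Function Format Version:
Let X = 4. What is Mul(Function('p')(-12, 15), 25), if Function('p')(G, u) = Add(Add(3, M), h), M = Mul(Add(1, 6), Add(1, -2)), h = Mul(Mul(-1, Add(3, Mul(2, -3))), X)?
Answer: 200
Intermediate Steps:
h = 12 (h = Mul(Mul(-1, Add(3, Mul(2, -3))), 4) = Mul(Mul(-1, Add(3, -6)), 4) = Mul(Mul(-1, -3), 4) = Mul(3, 4) = 12)
M = -7 (M = Mul(7, -1) = -7)
Function('p')(G, u) = 8 (Function('p')(G, u) = Add(Add(3, -7), 12) = Add(-4, 12) = 8)
Mul(Function('p')(-12, 15), 25) = Mul(8, 25) = 200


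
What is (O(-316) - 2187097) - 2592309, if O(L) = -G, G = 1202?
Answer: -4780608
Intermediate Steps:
O(L) = -1202 (O(L) = -1*1202 = -1202)
(O(-316) - 2187097) - 2592309 = (-1202 - 2187097) - 2592309 = -2188299 - 2592309 = -4780608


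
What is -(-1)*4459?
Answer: 4459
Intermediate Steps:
-(-1)*4459 = -1*(-4459) = 4459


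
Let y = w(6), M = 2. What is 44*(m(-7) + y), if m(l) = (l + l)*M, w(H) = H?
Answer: -968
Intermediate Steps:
m(l) = 4*l (m(l) = (l + l)*2 = (2*l)*2 = 4*l)
y = 6
44*(m(-7) + y) = 44*(4*(-7) + 6) = 44*(-28 + 6) = 44*(-22) = -968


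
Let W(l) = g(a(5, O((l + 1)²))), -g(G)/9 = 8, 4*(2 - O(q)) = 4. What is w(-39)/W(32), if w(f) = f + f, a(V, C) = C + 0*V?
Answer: 13/12 ≈ 1.0833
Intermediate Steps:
O(q) = 1 (O(q) = 2 - ¼*4 = 2 - 1 = 1)
a(V, C) = C (a(V, C) = C + 0 = C)
g(G) = -72 (g(G) = -9*8 = -72)
W(l) = -72
w(f) = 2*f
w(-39)/W(32) = (2*(-39))/(-72) = -78*(-1/72) = 13/12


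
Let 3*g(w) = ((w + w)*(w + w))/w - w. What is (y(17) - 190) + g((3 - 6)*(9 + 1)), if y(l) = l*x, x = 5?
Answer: -135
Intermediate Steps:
y(l) = 5*l (y(l) = l*5 = 5*l)
g(w) = w (g(w) = (((w + w)*(w + w))/w - w)/3 = (((2*w)*(2*w))/w - w)/3 = ((4*w**2)/w - w)/3 = (4*w - w)/3 = (3*w)/3 = w)
(y(17) - 190) + g((3 - 6)*(9 + 1)) = (5*17 - 190) + (3 - 6)*(9 + 1) = (85 - 190) - 3*10 = -105 - 30 = -135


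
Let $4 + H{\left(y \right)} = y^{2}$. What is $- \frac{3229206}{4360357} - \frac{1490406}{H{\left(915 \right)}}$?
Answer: $- \frac{9202261311468}{3650582447897} \approx -2.5208$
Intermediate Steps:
$H{\left(y \right)} = -4 + y^{2}$
$- \frac{3229206}{4360357} - \frac{1490406}{H{\left(915 \right)}} = - \frac{3229206}{4360357} - \frac{1490406}{-4 + 915^{2}} = \left(-3229206\right) \frac{1}{4360357} - \frac{1490406}{-4 + 837225} = - \frac{3229206}{4360357} - \frac{1490406}{837221} = - \frac{9202261311468}{3650582447897}$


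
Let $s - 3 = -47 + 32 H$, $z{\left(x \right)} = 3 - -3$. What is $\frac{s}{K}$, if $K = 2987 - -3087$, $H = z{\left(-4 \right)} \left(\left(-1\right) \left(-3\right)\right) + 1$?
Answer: $\frac{282}{3037} \approx 0.092855$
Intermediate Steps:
$z{\left(x \right)} = 6$ ($z{\left(x \right)} = 3 + 3 = 6$)
$H = 19$ ($H = 6 \left(\left(-1\right) \left(-3\right)\right) + 1 = 6 \cdot 3 + 1 = 18 + 1 = 19$)
$s = 564$ ($s = 3 + \left(-47 + 32 \cdot 19\right) = 3 + \left(-47 + 608\right) = 3 + 561 = 564$)
$K = 6074$ ($K = 2987 + 3087 = 6074$)
$\frac{s}{K} = \frac{564}{6074} = 564 \cdot \frac{1}{6074} = \frac{282}{3037}$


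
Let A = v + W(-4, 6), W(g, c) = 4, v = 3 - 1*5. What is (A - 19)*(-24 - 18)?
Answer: 714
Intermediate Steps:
v = -2 (v = 3 - 5 = -2)
A = 2 (A = -2 + 4 = 2)
(A - 19)*(-24 - 18) = (2 - 19)*(-24 - 18) = -17*(-42) = 714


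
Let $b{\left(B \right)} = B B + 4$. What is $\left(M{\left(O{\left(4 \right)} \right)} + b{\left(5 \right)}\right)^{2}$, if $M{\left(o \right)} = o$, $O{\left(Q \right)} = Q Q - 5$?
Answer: $1600$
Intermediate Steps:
$O{\left(Q \right)} = -5 + Q^{2}$ ($O{\left(Q \right)} = Q^{2} - 5 = -5 + Q^{2}$)
$b{\left(B \right)} = 4 + B^{2}$ ($b{\left(B \right)} = B^{2} + 4 = 4 + B^{2}$)
$\left(M{\left(O{\left(4 \right)} \right)} + b{\left(5 \right)}\right)^{2} = \left(\left(-5 + 4^{2}\right) + \left(4 + 5^{2}\right)\right)^{2} = \left(\left(-5 + 16\right) + \left(4 + 25\right)\right)^{2} = \left(11 + 29\right)^{2} = 40^{2} = 1600$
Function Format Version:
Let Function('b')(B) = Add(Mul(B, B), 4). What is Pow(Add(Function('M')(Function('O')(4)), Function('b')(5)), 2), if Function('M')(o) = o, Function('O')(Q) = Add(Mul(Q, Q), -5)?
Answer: 1600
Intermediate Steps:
Function('O')(Q) = Add(-5, Pow(Q, 2)) (Function('O')(Q) = Add(Pow(Q, 2), -5) = Add(-5, Pow(Q, 2)))
Function('b')(B) = Add(4, Pow(B, 2)) (Function('b')(B) = Add(Pow(B, 2), 4) = Add(4, Pow(B, 2)))
Pow(Add(Function('M')(Function('O')(4)), Function('b')(5)), 2) = Pow(Add(Add(-5, Pow(4, 2)), Add(4, Pow(5, 2))), 2) = Pow(Add(Add(-5, 16), Add(4, 25)), 2) = Pow(Add(11, 29), 2) = Pow(40, 2) = 1600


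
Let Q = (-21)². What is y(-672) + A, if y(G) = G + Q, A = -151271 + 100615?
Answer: -50887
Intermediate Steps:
Q = 441
A = -50656
y(G) = 441 + G (y(G) = G + 441 = 441 + G)
y(-672) + A = (441 - 672) - 50656 = -231 - 50656 = -50887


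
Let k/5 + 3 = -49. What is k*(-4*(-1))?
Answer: -1040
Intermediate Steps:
k = -260 (k = -15 + 5*(-49) = -15 - 245 = -260)
k*(-4*(-1)) = -(-1040)*(-1) = -260*4 = -1040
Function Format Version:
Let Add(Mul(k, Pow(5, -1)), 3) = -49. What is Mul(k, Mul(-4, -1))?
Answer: -1040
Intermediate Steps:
k = -260 (k = Add(-15, Mul(5, -49)) = Add(-15, -245) = -260)
Mul(k, Mul(-4, -1)) = Mul(-260, Mul(-4, -1)) = Mul(-260, 4) = -1040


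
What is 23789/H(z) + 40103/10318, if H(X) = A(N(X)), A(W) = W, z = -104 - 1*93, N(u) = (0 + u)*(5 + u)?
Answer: 125879341/27876288 ≈ 4.5156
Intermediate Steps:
N(u) = u*(5 + u)
z = -197 (z = -104 - 93 = -197)
H(X) = X*(5 + X)
23789/H(z) + 40103/10318 = 23789/((-197*(5 - 197))) + 40103/10318 = 23789/((-197*(-192))) + 40103*(1/10318) = 23789/37824 + 5729/1474 = 125879341/27876288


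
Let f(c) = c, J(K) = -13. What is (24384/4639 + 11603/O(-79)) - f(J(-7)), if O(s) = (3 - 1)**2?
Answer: 54165081/18556 ≈ 2919.0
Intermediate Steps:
O(s) = 4 (O(s) = 2**2 = 4)
(24384/4639 + 11603/O(-79)) - f(J(-7)) = (24384/4639 + 11603/4) - 1*(-13) = (24384*(1/4639) + 11603*(1/4)) + 13 = (24384/4639 + 11603/4) + 13 = 53923853/18556 + 13 = 54165081/18556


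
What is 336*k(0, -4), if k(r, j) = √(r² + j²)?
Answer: 1344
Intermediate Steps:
k(r, j) = √(j² + r²)
336*k(0, -4) = 336*√((-4)² + 0²) = 336*√(16 + 0) = 336*√16 = 336*4 = 1344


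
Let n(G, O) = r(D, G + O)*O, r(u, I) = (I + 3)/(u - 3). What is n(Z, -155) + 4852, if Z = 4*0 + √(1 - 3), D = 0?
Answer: -9004/3 + 155*I*√2/3 ≈ -3001.3 + 73.068*I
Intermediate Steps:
r(u, I) = (3 + I)/(-3 + u)
Z = I*√2 (Z = 0 + √(-2) = 0 + I*√2 = I*√2 ≈ 1.4142*I)
n(G, O) = O*(-1 - G/3 - O/3) (n(G, O) = ((3 + (G + O))/(-3 + 0))*O = ((3 + G + O)/(-3))*O = (-(3 + G + O)/3)*O = (-1 - G/3 - O/3)*O = O*(-1 - G/3 - O/3))
n(Z, -155) + 4852 = (⅓)*(-155)*(-3 - I*√2 - 1*(-155)) + 4852 = (⅓)*(-155)*(-3 - I*√2 + 155) + 4852 = (⅓)*(-155)*(152 - I*√2) + 4852 = (-23560/3 + 155*I*√2/3) + 4852 = -9004/3 + 155*I*√2/3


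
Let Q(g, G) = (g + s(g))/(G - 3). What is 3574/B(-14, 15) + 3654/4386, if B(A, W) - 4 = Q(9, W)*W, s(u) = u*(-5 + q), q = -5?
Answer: -10213475/284359 ≈ -35.918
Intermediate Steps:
s(u) = -10*u (s(u) = u*(-5 - 5) = u*(-10) = -10*u)
Q(g, G) = -9*g/(-3 + G) (Q(g, G) = (g - 10*g)/(G - 3) = (-9*g)/(-3 + G) = -9*g/(-3 + G))
B(A, W) = 4 - 81*W/(-3 + W) (B(A, W) = 4 + (-9*9/(-3 + W))*W = 4 + (-81/(-3 + W))*W = 4 - 81*W/(-3 + W))
3574/B(-14, 15) + 3654/4386 = 3574/(((-12 - 77*15)/(-3 + 15))) + 3654/4386 = 3574/(((-12 - 1155)/12)) + 3654*(1/4386) = 3574/(((1/12)*(-1167))) + 609/731 = 3574/(-389/4) + 609/731 = 3574*(-4/389) + 609/731 = -14296/389 + 609/731 = -10213475/284359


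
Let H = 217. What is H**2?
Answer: 47089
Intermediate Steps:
H**2 = 217**2 = 47089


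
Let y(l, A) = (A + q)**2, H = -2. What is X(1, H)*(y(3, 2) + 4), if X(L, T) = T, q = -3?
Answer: -10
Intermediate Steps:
y(l, A) = (-3 + A)**2 (y(l, A) = (A - 3)**2 = (-3 + A)**2)
X(1, H)*(y(3, 2) + 4) = -2*((-3 + 2)**2 + 4) = -2*((-1)**2 + 4) = -2*(1 + 4) = -2*5 = -10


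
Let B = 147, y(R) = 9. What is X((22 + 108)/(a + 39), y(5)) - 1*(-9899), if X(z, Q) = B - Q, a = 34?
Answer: 10037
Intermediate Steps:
X(z, Q) = 147 - Q
X((22 + 108)/(a + 39), y(5)) - 1*(-9899) = (147 - 1*9) - 1*(-9899) = (147 - 9) + 9899 = 138 + 9899 = 10037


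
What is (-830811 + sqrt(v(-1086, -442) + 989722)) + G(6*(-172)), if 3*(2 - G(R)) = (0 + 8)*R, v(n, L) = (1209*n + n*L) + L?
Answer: -828057 + sqrt(156318) ≈ -8.2766e+5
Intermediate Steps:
v(n, L) = L + 1209*n + L*n (v(n, L) = (1209*n + L*n) + L = L + 1209*n + L*n)
G(R) = 2 - 8*R/3 (G(R) = 2 - (0 + 8)*R/3 = 2 - 8*R/3)
(-830811 + sqrt(v(-1086, -442) + 989722)) + G(6*(-172)) = (-830811 + sqrt((-442 + 1209*(-1086) - 442*(-1086)) + 989722)) + (2 - 16*(-172)) = (-830811 + sqrt((-442 - 1312974 + 480012) + 989722)) + (2 - 8/3*(-1032)) = (-830811 + sqrt(-833404 + 989722)) + (2 + 2752) = (-830811 + sqrt(156318)) + 2754 = -828057 + sqrt(156318)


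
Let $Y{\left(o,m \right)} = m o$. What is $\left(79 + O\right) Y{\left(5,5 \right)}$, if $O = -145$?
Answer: $-1650$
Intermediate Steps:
$\left(79 + O\right) Y{\left(5,5 \right)} = \left(79 - 145\right) 5 \cdot 5 = \left(-66\right) 25 = -1650$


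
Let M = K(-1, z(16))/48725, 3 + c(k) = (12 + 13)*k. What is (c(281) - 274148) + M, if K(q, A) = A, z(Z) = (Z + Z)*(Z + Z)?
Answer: -13015713326/48725 ≈ -2.6713e+5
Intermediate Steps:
z(Z) = 4*Z² (z(Z) = (2*Z)*(2*Z) = 4*Z²)
c(k) = -3 + 25*k (c(k) = -3 + (12 + 13)*k = -3 + 25*k)
M = 1024/48725 (M = (4*16²)/48725 = (4*256)*(1/48725) = 1024*(1/48725) = 1024/48725 ≈ 0.021016)
(c(281) - 274148) + M = ((-3 + 25*281) - 274148) + 1024/48725 = ((-3 + 7025) - 274148) + 1024/48725 = (7022 - 274148) + 1024/48725 = -267126 + 1024/48725 = -13015713326/48725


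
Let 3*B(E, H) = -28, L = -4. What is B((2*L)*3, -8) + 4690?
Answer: 14042/3 ≈ 4680.7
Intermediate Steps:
B(E, H) = -28/3 (B(E, H) = (1/3)*(-28) = -28/3)
B((2*L)*3, -8) + 4690 = -28/3 + 4690 = 14042/3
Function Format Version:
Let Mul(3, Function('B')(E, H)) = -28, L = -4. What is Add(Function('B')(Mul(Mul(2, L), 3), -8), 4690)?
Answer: Rational(14042, 3) ≈ 4680.7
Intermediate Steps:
Function('B')(E, H) = Rational(-28, 3) (Function('B')(E, H) = Mul(Rational(1, 3), -28) = Rational(-28, 3))
Add(Function('B')(Mul(Mul(2, L), 3), -8), 4690) = Add(Rational(-28, 3), 4690) = Rational(14042, 3)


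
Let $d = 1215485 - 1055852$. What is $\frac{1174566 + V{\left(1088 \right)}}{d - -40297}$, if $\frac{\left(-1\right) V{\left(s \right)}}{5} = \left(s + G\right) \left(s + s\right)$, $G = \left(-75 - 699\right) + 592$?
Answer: $- \frac{4341357}{99965} \approx -43.429$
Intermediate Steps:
$d = 159633$
$G = -182$ ($G = -774 + 592 = -182$)
$V{\left(s \right)} = - 10 s \left(-182 + s\right)$ ($V{\left(s \right)} = - 5 \left(s - 182\right) \left(s + s\right) = - 5 \left(-182 + s\right) 2 s = - 5 \cdot 2 s \left(-182 + s\right) = - 10 s \left(-182 + s\right)$)
$\frac{1174566 + V{\left(1088 \right)}}{d - -40297} = \frac{1174566 + 10 \cdot 1088 \left(182 - 1088\right)}{159633 - -40297} = \frac{1174566 + 10 \cdot 1088 \left(182 - 1088\right)}{159633 + \left(-6088 + 46385\right)} = \frac{1174566 + 10 \cdot 1088 \left(-906\right)}{159633 + 40297} = \frac{1174566 - 9857280}{199930} = \left(-8682714\right) \frac{1}{199930} = - \frac{4341357}{99965}$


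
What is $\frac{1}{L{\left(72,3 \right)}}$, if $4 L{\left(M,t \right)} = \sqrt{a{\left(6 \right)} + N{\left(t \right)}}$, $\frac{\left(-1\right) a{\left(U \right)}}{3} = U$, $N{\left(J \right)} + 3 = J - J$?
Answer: $- \frac{4 i \sqrt{21}}{21} \approx - 0.87287 i$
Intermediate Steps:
$N{\left(J \right)} = -3$ ($N{\left(J \right)} = -3 + \left(J - J\right) = -3 + 0 = -3$)
$a{\left(U \right)} = - 3 U$
$L{\left(M,t \right)} = \frac{i \sqrt{21}}{4}$ ($L{\left(M,t \right)} = \frac{\sqrt{\left(-3\right) 6 - 3}}{4} = \frac{\sqrt{-18 - 3}}{4} = \frac{\sqrt{-21}}{4} = \frac{i \sqrt{21}}{4}$)
$\frac{1}{L{\left(72,3 \right)}} = \frac{1}{\frac{1}{4} i \sqrt{21}} = - \frac{4 i \sqrt{21}}{21}$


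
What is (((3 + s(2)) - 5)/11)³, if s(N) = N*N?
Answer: 8/1331 ≈ 0.0060105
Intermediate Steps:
s(N) = N²
(((3 + s(2)) - 5)/11)³ = (((3 + 2²) - 5)/11)³ = (((3 + 4) - 5)*(1/11))³ = ((7 - 5)*(1/11))³ = (2*(1/11))³ = (2/11)³ = 8/1331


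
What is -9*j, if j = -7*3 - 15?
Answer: 324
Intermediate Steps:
j = -36 (j = -21 - 15 = -36)
-9*j = -9*(-36) = 324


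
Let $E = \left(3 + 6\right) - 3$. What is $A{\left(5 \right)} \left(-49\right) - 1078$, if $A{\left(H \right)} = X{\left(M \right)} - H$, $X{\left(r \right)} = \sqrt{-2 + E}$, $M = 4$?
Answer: $-931$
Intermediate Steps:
$E = 6$ ($E = 9 - 3 = 6$)
$X{\left(r \right)} = 2$ ($X{\left(r \right)} = \sqrt{-2 + 6} = \sqrt{4} = 2$)
$A{\left(H \right)} = 2 - H$
$A{\left(5 \right)} \left(-49\right) - 1078 = \left(2 - 5\right) \left(-49\right) - 1078 = \left(-3\right) \left(-49\right) - 1078 = 147 - 1078 = -931$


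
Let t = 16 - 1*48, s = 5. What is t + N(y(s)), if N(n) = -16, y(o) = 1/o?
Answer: -48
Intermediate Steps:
t = -32 (t = 16 - 48 = -32)
t + N(y(s)) = -32 - 16 = -48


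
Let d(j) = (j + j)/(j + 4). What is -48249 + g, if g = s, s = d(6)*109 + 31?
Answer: -240436/5 ≈ -48087.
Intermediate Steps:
d(j) = 2*j/(4 + j) (d(j) = (2*j)/(4 + j) = 2*j/(4 + j))
s = 809/5 (s = (2*6/(4 + 6))*109 + 31 = (2*6/10)*109 + 31 = (2*6*(⅒))*109 + 31 = (6/5)*109 + 31 = 654/5 + 31 = 809/5 ≈ 161.80)
g = 809/5 ≈ 161.80
-48249 + g = -48249 + 809/5 = -240436/5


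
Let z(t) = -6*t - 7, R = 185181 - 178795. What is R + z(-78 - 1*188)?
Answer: 7975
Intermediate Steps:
R = 6386
z(t) = -7 - 6*t
R + z(-78 - 1*188) = 6386 + (-7 - 6*(-78 - 1*188)) = 6386 + (-7 - 6*(-78 - 188)) = 6386 + (-7 - 6*(-266)) = 6386 + (-7 + 1596) = 6386 + 1589 = 7975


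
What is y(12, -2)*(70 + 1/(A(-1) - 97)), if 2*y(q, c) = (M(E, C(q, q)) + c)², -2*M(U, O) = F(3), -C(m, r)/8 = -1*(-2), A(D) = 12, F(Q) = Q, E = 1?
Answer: 291501/680 ≈ 428.68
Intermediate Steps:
C(m, r) = -16 (C(m, r) = -(-8)*(-2) = -8*2 = -16)
M(U, O) = -3/2 (M(U, O) = -½*3 = -3/2)
y(q, c) = (-3/2 + c)²/2
y(12, -2)*(70 + 1/(A(-1) - 97)) = ((-3 + 2*(-2))²/8)*(70 + 1/(12 - 97)) = ((-3 - 4)²/8)*(70 + 1/(-85)) = ((⅛)*(-7)²)*(70 - 1/85) = ((⅛)*49)*(5949/85) = (49/8)*(5949/85) = 291501/680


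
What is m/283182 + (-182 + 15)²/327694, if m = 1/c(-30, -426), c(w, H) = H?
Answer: 1682202012127/19765770011604 ≈ 0.085107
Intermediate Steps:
m = -1/426 (m = 1/(-426) = -1/426 ≈ -0.0023474)
m/283182 + (-182 + 15)²/327694 = -1/426/283182 + (-182 + 15)²/327694 = -1/426*1/283182 + (-167)²*(1/327694) = -1/120635532 + 27889*(1/327694) = -1/120635532 + 27889/327694 = 1682202012127/19765770011604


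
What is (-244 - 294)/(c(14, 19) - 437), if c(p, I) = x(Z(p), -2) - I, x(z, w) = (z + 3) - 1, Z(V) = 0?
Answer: 269/227 ≈ 1.1850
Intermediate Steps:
x(z, w) = 2 + z (x(z, w) = (3 + z) - 1 = 2 + z)
c(p, I) = 2 - I (c(p, I) = (2 + 0) - I = 2 - I)
(-244 - 294)/(c(14, 19) - 437) = (-244 - 294)/((2 - 1*19) - 437) = -538/((2 - 19) - 437) = -538/(-17 - 437) = -538/(-454) = -538*(-1/454) = 269/227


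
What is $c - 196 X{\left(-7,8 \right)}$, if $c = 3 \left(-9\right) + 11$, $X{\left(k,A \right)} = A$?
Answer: $-1584$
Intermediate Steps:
$c = -16$ ($c = -27 + 11 = -16$)
$c - 196 X{\left(-7,8 \right)} = -16 - 1568 = -1584$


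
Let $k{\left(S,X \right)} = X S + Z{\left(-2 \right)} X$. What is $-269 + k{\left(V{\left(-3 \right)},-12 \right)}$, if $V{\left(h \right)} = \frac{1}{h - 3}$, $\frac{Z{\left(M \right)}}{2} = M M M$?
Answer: $-75$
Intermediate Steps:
$Z{\left(M \right)} = 2 M^{3}$ ($Z{\left(M \right)} = 2 M M M = 2 M^{2} M = 2 M^{3}$)
$V{\left(h \right)} = \frac{1}{-3 + h}$
$k{\left(S,X \right)} = - 16 X + S X$ ($k{\left(S,X \right)} = X S + 2 \left(-2\right)^{3} X = S X + 2 \left(-8\right) X = S X - 16 X = - 16 X + S X$)
$-269 + k{\left(V{\left(-3 \right)},-12 \right)} = -269 - 12 \left(-16 + \frac{1}{-3 - 3}\right) = -269 - 12 \left(-16 + \frac{1}{-6}\right) = -269 - 12 \left(-16 - \frac{1}{6}\right) = -269 - -194 = -269 + 194 = -75$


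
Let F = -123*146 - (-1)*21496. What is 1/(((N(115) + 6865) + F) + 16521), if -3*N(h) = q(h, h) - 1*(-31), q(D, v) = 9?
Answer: 3/80732 ≈ 3.7160e-5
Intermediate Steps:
F = 3538 (F = -17958 - 1*(-21496) = -17958 + 21496 = 3538)
N(h) = -40/3 (N(h) = -(9 - 1*(-31))/3 = -(9 + 31)/3 = -⅓*40 = -40/3)
1/(((N(115) + 6865) + F) + 16521) = 1/(((-40/3 + 6865) + 3538) + 16521) = 1/((20555/3 + 3538) + 16521) = 1/(31169/3 + 16521) = 1/(80732/3) = 3/80732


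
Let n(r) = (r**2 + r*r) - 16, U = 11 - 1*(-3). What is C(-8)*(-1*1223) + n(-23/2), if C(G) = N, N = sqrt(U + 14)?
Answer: 497/2 - 2446*sqrt(7) ≈ -6223.0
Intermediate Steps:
U = 14 (U = 11 + 3 = 14)
N = 2*sqrt(7) (N = sqrt(14 + 14) = sqrt(28) = 2*sqrt(7) ≈ 5.2915)
C(G) = 2*sqrt(7)
n(r) = -16 + 2*r**2 (n(r) = (r**2 + r**2) - 16 = 2*r**2 - 16 = -16 + 2*r**2)
C(-8)*(-1*1223) + n(-23/2) = (2*sqrt(7))*(-1*1223) + (-16 + 2*(-23/2)**2) = (2*sqrt(7))*(-1223) + (-16 + 2*(-23*1/2)**2) = -2446*sqrt(7) + (-16 + 2*(-23/2)**2) = -2446*sqrt(7) + (-16 + 2*(529/4)) = -2446*sqrt(7) + (-16 + 529/2) = -2446*sqrt(7) + 497/2 = 497/2 - 2446*sqrt(7)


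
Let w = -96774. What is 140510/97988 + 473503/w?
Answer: -4099987153/1185336339 ≈ -3.4589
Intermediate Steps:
140510/97988 + 473503/w = 140510/97988 + 473503/(-96774) = 140510*(1/97988) + 473503*(-1/96774) = 70255/48994 - 473503/96774 = -4099987153/1185336339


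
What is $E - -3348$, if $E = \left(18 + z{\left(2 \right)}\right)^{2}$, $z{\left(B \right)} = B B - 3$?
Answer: $3709$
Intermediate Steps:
$z{\left(B \right)} = -3 + B^{2}$ ($z{\left(B \right)} = B^{2} - 3 = -3 + B^{2}$)
$E = 361$ ($E = \left(18 - \left(3 - 2^{2}\right)\right)^{2} = \left(18 + \left(-3 + 4\right)\right)^{2} = \left(18 + 1\right)^{2} = 19^{2} = 361$)
$E - -3348 = 361 - -3348 = 361 + 3348 = 3709$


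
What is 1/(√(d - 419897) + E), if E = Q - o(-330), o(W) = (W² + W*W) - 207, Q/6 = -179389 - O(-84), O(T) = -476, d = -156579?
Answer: -1291071/1666864903517 - 2*I*√144119/1666864903517 ≈ -7.7455e-7 - 4.555e-10*I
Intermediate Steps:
Q = -1073478 (Q = 6*(-179389 - 1*(-476)) = 6*(-179389 + 476) = 6*(-178913) = -1073478)
o(W) = -207 + 2*W² (o(W) = (W² + W²) - 207 = 2*W² - 207 = -207 + 2*W²)
E = -1291071 (E = -1073478 - (-207 + 2*(-330)²) = -1073478 - (-207 + 2*108900) = -1073478 - (-207 + 217800) = -1073478 - 1*217593 = -1073478 - 217593 = -1291071)
1/(√(d - 419897) + E) = 1/(√(-156579 - 419897) - 1291071) = 1/(√(-576476) - 1291071) = 1/(2*I*√144119 - 1291071) = 1/(-1291071 + 2*I*√144119)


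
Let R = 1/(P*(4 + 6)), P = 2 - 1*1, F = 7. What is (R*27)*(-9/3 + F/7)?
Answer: -27/5 ≈ -5.4000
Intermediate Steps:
P = 1 (P = 2 - 1 = 1)
R = ⅒ (R = 1/(1*(4 + 6)) = 1/(1*10) = 1/10 = ⅒ ≈ 0.10000)
(R*27)*(-9/3 + F/7) = ((⅒)*27)*(-9/3 + 7/7) = 27*(-9*⅓ + 7*(⅐))/10 = 27*(-3 + 1)/10 = (27/10)*(-2) = -27/5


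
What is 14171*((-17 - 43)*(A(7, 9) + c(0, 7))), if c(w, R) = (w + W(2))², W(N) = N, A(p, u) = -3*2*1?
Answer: 1700520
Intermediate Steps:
A(p, u) = -6 (A(p, u) = -6*1 = -6)
c(w, R) = (2 + w)² (c(w, R) = (w + 2)² = (2 + w)²)
14171*((-17 - 43)*(A(7, 9) + c(0, 7))) = 14171*((-17 - 43)*(-6 + (2 + 0)²)) = 14171*(-60*(-6 + 2²)) = 14171*(-60*(-6 + 4)) = 14171*(-60*(-2)) = 14171*120 = 1700520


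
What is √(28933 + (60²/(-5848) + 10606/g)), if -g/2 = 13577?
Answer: 4*√178115113057799046/9924787 ≈ 170.09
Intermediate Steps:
g = -27154 (g = -2*13577 = -27154)
√(28933 + (60²/(-5848) + 10606/g)) = √(28933 + (60²/(-5848) + 10606/(-27154))) = √(28933 + (3600*(-1/5848) + 10606*(-1/27154))) = √(28933 + (-450/731 - 5303/13577)) = √(28933 - 9986143/9924787) = √(287143876128/9924787) = 4*√178115113057799046/9924787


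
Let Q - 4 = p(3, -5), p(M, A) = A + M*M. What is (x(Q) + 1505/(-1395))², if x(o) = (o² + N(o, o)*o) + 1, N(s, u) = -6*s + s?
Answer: 5104530916/77841 ≈ 65576.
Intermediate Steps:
p(M, A) = A + M²
N(s, u) = -5*s
Q = 8 (Q = 4 + (-5 + 3²) = 4 + (-5 + 9) = 4 + 4 = 8)
x(o) = 1 - 4*o² (x(o) = (o² + (-5*o)*o) + 1 = (o² - 5*o²) + 1 = -4*o² + 1 = 1 - 4*o²)
(x(Q) + 1505/(-1395))² = ((1 - 4*8²) + 1505/(-1395))² = ((1 - 4*64) + 1505*(-1/1395))² = ((1 - 256) - 301/279)² = (-255 - 301/279)² = (-71446/279)² = 5104530916/77841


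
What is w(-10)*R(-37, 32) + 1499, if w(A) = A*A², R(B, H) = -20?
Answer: 21499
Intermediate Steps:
w(A) = A³
w(-10)*R(-37, 32) + 1499 = (-10)³*(-20) + 1499 = -1000*(-20) + 1499 = 20000 + 1499 = 21499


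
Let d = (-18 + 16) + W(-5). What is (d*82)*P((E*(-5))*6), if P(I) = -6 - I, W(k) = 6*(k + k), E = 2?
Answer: -274536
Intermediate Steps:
W(k) = 12*k (W(k) = 6*(2*k) = 12*k)
d = -62 (d = (-18 + 16) + 12*(-5) = -2 - 60 = -62)
(d*82)*P((E*(-5))*6) = (-62*82)*(-6 - 2*(-5)*6) = -5084*(-6 - (-10)*6) = -5084*(-6 - 1*(-60)) = -5084*(-6 + 60) = -5084*54 = -274536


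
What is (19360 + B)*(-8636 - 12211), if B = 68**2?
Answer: -499994448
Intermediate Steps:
B = 4624
(19360 + B)*(-8636 - 12211) = (19360 + 4624)*(-8636 - 12211) = 23984*(-20847) = -499994448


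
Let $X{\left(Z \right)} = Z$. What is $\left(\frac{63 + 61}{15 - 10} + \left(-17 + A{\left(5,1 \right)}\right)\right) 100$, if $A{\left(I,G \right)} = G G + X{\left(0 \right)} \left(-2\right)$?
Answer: $880$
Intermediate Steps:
$A{\left(I,G \right)} = G^{2}$ ($A{\left(I,G \right)} = G G + 0 \left(-2\right) = G^{2} + 0 = G^{2}$)
$\left(\frac{63 + 61}{15 - 10} + \left(-17 + A{\left(5,1 \right)}\right)\right) 100 = \left(\frac{63 + 61}{15 - 10} - \left(17 - 1^{2}\right)\right) 100 = \left(\frac{124}{5} + \left(-17 + 1\right)\right) 100 = \left(124 \cdot \frac{1}{5} - 16\right) 100 = \left(\frac{124}{5} - 16\right) 100 = \frac{44}{5} \cdot 100 = 880$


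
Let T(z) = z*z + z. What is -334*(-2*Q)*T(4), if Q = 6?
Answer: 80160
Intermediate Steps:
T(z) = z + z² (T(z) = z² + z = z + z²)
-334*(-2*Q)*T(4) = -334*(-2*6)*4*(1 + 4) = -(-4008)*4*5 = -(-4008)*20 = -334*(-240) = 80160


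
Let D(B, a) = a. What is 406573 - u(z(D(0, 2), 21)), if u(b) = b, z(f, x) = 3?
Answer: 406570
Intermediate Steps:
406573 - u(z(D(0, 2), 21)) = 406573 - 1*3 = 406573 - 3 = 406570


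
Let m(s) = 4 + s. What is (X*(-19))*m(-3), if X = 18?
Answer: -342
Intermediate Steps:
(X*(-19))*m(-3) = (18*(-19))*(4 - 3) = -342*1 = -342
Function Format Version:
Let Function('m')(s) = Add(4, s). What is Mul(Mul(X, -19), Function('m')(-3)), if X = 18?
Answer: -342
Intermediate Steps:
Mul(Mul(X, -19), Function('m')(-3)) = Mul(Mul(18, -19), Add(4, -3)) = Mul(-342, 1) = -342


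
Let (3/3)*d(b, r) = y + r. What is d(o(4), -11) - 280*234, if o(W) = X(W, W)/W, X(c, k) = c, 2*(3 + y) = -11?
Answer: -131079/2 ≈ -65540.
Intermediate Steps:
y = -17/2 (y = -3 + (½)*(-11) = -3 - 11/2 = -17/2 ≈ -8.5000)
o(W) = 1 (o(W) = W/W = 1)
d(b, r) = -17/2 + r
d(o(4), -11) - 280*234 = (-17/2 - 11) - 280*234 = -39/2 - 65520 = -131079/2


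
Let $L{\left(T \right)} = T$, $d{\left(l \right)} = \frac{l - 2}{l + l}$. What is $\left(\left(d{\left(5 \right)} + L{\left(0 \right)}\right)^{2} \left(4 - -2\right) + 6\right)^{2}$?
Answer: $\frac{106929}{2500} \approx 42.772$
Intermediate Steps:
$d{\left(l \right)} = \frac{-2 + l}{2 l}$
$\left(\left(d{\left(5 \right)} + L{\left(0 \right)}\right)^{2} \left(4 - -2\right) + 6\right)^{2} = \left(\left(\frac{-2 + 5}{2 \cdot 5} + 0\right)^{2} \left(4 - -2\right) + 6\right)^{2} = \left(\left(\frac{1}{2} \cdot \frac{1}{5} \cdot 3 + 0\right)^{2} \left(4 + 2\right) + 6\right)^{2} = \left(\left(\frac{3}{10} + 0\right)^{2} \cdot 6 + 6\right)^{2} = \left(\left(\frac{3}{10}\right)^{2} \cdot 6 + 6\right)^{2} = \left(\frac{9}{100} \cdot 6 + 6\right)^{2} = \left(\frac{27}{50} + 6\right)^{2} = \left(\frac{327}{50}\right)^{2} = \frac{106929}{2500}$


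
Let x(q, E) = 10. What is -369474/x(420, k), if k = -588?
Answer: -184737/5 ≈ -36947.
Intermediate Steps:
-369474/x(420, k) = -369474/10 = -369474*1/10 = -184737/5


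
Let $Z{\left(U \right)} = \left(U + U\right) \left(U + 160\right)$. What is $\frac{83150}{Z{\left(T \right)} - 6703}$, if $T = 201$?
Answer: $\frac{83150}{138419} \approx 0.60071$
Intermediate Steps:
$Z{\left(U \right)} = 2 U \left(160 + U\right)$
$\frac{83150}{Z{\left(T \right)} - 6703} = \frac{83150}{2 \cdot 201 \left(160 + 201\right) - 6703} = \frac{83150}{2 \cdot 201 \cdot 361 - 6703} = \frac{83150}{145122 - 6703} = \frac{83150}{138419}$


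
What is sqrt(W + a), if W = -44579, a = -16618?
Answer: I*sqrt(61197) ≈ 247.38*I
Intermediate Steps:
sqrt(W + a) = sqrt(-44579 - 16618) = sqrt(-61197) = I*sqrt(61197)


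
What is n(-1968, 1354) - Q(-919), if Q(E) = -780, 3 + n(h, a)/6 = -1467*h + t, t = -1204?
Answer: 17315874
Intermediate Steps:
n(h, a) = -7242 - 8802*h (n(h, a) = -18 + 6*(-1467*h - 1204) = -18 + 6*(-1204 - 1467*h) = -18 + (-7224 - 8802*h) = -7242 - 8802*h)
n(-1968, 1354) - Q(-919) = (-7242 - 8802*(-1968)) - 1*(-780) = (-7242 + 17322336) + 780 = 17315094 + 780 = 17315874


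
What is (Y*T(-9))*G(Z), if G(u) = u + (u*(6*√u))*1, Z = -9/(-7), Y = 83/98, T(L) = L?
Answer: -6723/686 - 60507*√7/2401 ≈ -76.475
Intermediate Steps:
Y = 83/98 (Y = 83*(1/98) = 83/98 ≈ 0.84694)
Z = 9/7 (Z = -9*(-⅐) = 9/7 ≈ 1.2857)
G(u) = u + 6*u^(3/2) (G(u) = u + (6*u^(3/2))*1 = u + 6*u^(3/2))
(Y*T(-9))*G(Z) = ((83/98)*(-9))*(9/7 + 6*(9/7)^(3/2)) = -747*(9/7 + 6*(27*√7/49))/98 = -747*(9/7 + 162*√7/49)/98 = -6723/686 - 60507*√7/2401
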